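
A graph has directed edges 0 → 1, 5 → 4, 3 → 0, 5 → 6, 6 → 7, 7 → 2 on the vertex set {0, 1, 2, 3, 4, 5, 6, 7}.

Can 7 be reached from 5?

Explore from 5.
Distance 1: reach 4, 6.
Distance 2: reach 7.
Found 7.

Yes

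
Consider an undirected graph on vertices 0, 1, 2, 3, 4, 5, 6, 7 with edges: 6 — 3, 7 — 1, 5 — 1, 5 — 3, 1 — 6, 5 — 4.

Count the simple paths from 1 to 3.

2

1–5–3
1–6–3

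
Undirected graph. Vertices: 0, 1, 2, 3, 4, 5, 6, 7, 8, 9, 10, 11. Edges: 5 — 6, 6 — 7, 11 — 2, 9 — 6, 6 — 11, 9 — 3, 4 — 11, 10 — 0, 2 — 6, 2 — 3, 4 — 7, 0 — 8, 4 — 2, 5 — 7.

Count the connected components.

From 0: component {0, 8, 10}.
From 1: component {1}.
From 2: component {2, 3, 4, 5, 6, 7, 9, 11}.
That's 3 components.

3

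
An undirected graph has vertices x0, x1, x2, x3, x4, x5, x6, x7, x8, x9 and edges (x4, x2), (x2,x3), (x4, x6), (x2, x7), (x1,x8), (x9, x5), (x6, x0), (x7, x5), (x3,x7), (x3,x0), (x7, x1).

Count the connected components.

1

From x0: component {x0, x1, x2, x3, x4, x5, x6, x7, x8, x9}.
That's 1 component.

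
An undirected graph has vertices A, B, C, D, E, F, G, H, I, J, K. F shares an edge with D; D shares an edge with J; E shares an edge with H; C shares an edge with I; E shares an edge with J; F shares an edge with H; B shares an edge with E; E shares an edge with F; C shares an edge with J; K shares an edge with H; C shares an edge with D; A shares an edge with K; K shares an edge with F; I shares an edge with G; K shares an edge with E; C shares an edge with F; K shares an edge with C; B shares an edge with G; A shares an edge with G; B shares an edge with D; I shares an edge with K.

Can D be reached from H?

Explore from H.
Distance 1: reach E, F, K.
Distance 2: reach A, B, C, D, I, J.
Found D.

Yes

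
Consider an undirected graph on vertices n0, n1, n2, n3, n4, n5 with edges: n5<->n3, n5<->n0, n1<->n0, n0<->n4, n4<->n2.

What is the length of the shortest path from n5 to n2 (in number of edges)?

3

Distance 0: n5.
Distance 1: n0, n3.
Distance 2: n1, n4.
Distance 3: n2 — contains n2.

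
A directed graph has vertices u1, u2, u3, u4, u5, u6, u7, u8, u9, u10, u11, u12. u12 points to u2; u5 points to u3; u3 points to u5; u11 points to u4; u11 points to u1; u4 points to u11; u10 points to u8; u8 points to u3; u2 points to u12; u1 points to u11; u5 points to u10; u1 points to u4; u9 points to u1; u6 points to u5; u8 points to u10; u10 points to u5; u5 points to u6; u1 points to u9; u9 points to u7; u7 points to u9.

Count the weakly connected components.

3

From u1: component {u1, u4, u7, u9, u11}.
From u2: component {u2, u12}.
From u3: component {u3, u5, u6, u8, u10}.
That's 3 components.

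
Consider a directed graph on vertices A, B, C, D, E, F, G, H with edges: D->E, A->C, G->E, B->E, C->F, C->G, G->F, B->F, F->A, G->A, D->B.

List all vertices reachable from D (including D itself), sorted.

A, B, C, D, E, F, G

Start at D.
Its neighbours: B, E.
Then their neighbours: F.
Then next layer: A.
Then next layer: C.
Then next layer: G.
Nothing further is reachable.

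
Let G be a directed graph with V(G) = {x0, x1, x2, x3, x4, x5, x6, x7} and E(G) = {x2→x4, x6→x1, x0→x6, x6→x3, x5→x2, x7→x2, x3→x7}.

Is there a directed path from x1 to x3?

x1 has no outgoing edges, so nothing is reachable from it.

No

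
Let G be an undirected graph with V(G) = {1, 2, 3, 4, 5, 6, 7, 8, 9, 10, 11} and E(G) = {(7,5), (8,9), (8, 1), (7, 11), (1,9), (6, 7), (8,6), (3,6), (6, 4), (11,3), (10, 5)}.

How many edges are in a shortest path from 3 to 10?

4

Distance 0: 3.
Distance 1: 6, 11.
Distance 2: 4, 7, 8.
Distance 3: 1, 5, 9.
Distance 4: 10 — contains 10.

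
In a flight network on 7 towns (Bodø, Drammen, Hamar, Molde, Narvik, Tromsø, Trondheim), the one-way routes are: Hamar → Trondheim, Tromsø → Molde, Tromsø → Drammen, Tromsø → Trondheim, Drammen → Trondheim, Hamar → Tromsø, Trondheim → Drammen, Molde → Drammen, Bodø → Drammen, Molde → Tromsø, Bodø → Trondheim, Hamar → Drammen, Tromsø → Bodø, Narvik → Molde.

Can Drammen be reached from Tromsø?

Yes

Explore from Tromsø.
Distance 1: reach Bodø, Drammen, Molde, Trondheim.
Found Drammen.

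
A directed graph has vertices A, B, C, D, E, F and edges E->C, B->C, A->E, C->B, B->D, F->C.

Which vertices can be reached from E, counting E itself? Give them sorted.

Start at E.
Its neighbours: C.
Then their neighbours: B.
Then next layer: D.
Nothing further is reachable.

B, C, D, E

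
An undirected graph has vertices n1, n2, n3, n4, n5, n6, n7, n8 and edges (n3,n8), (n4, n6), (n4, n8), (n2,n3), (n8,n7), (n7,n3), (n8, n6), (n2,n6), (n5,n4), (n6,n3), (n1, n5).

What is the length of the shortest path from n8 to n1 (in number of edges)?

3

Distance 0: n8.
Distance 1: n3, n4, n6, n7.
Distance 2: n2, n5.
Distance 3: n1 — contains n1.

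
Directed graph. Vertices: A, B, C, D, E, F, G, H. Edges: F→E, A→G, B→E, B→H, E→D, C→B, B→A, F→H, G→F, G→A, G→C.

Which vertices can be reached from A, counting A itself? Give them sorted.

Start at A.
Its neighbours: G.
Then their neighbours: C, F.
Then next layer: B, E, H.
Then next layer: D.
Every vertex is now reached.

A, B, C, D, E, F, G, H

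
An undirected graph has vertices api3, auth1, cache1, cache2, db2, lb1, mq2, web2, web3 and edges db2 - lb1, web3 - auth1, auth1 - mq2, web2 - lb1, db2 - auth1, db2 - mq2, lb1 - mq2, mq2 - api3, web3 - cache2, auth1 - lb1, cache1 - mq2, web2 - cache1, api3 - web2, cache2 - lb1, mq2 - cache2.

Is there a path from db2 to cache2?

Explore from db2.
Distance 1: reach auth1, lb1, mq2.
Distance 2: reach api3, cache1, cache2, web2, web3.
Found cache2.

Yes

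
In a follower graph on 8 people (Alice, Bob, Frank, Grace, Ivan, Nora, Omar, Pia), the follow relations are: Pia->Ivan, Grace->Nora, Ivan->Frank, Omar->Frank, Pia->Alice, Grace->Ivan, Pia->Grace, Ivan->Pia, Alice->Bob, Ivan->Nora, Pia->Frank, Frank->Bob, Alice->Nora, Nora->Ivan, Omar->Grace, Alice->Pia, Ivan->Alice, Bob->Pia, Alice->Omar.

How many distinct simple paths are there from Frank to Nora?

9

Frank→Bob→Pia→Alice→Nora
Frank→Bob→Pia→Alice→Omar→Grace→Ivan→Nora
Frank→Bob→Pia→Alice→Omar→Grace→Nora
Frank→Bob→Pia→Grace→Ivan→Alice→Nora
Frank→Bob→Pia→Grace→Ivan→Nora
Frank→Bob→Pia→Grace→Nora
Frank→Bob→Pia→Ivan→Alice→Nora
Frank→Bob→Pia→Ivan→Alice→Omar→Grace→Nora
Frank→Bob→Pia→Ivan→Nora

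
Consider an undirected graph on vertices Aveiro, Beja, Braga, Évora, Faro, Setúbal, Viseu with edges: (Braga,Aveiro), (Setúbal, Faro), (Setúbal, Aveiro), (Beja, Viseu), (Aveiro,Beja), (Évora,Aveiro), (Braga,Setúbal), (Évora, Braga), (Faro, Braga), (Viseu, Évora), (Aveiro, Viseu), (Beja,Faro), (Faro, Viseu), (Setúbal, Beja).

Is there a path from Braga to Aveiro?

Explore from Braga.
Distance 1: reach Aveiro, Évora, Faro, Setúbal.
Found Aveiro.

Yes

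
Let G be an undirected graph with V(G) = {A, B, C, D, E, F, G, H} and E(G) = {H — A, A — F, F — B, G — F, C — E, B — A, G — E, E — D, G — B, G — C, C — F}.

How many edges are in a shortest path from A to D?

Distance 0: A.
Distance 1: B, F, H.
Distance 2: C, G.
Distance 3: E.
Distance 4: D — contains D.

4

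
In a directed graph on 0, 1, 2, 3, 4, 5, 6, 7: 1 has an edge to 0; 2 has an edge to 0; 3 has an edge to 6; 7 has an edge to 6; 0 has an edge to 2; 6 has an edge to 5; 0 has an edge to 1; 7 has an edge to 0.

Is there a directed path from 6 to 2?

Explore from 6.
Distance 1: reach 5.
The search from 6 is exhausted; no directed path reaches 2.

No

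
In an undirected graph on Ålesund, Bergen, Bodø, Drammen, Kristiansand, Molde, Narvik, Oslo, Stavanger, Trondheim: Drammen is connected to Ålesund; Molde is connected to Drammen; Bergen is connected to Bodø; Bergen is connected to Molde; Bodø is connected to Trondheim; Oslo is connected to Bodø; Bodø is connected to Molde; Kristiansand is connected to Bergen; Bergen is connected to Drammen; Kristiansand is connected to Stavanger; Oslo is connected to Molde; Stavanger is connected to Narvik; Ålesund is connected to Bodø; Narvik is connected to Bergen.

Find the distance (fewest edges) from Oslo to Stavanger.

Distance 0: Oslo.
Distance 1: Bodø, Molde.
Distance 2: Ålesund, Bergen, Drammen, Trondheim.
Distance 3: Kristiansand, Narvik.
Distance 4: Stavanger — contains Stavanger.

4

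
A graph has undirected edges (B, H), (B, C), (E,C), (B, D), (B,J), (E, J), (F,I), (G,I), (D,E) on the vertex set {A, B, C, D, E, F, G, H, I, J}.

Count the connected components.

From A: component {A}.
From B: component {B, C, D, E, H, J}.
From F: component {F, G, I}.
That's 3 components.

3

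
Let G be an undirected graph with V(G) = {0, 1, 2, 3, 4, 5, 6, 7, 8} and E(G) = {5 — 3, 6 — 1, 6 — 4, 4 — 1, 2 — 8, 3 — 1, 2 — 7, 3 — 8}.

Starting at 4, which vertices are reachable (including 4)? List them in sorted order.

1, 2, 3, 4, 5, 6, 7, 8

Start at 4.
Its neighbours: 1, 6.
Then their neighbours: 3.
Then next layer: 5, 8.
Then next layer: 2.
Then next layer: 7.
Nothing further is reachable.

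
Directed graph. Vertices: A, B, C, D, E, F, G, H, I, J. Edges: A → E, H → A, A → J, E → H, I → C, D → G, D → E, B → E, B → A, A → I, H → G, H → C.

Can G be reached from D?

Yes

Explore from D.
Distance 1: reach E, G.
Found G.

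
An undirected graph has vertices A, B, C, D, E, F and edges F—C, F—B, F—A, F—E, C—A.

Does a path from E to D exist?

Explore from E.
Distance 1: reach F.
Distance 2: reach A, B, C.
The search is exhausted without reaching D; it lies in a different component.

No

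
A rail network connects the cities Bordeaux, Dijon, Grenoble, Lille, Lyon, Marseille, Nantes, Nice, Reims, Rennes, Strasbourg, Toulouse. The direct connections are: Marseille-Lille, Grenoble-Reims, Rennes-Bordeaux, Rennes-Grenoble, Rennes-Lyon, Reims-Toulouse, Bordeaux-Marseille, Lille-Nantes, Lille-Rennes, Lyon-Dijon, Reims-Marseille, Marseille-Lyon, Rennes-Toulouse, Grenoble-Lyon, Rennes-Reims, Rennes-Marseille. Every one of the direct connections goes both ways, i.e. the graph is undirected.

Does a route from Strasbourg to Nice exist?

Strasbourg has no edges, so nothing is reachable from it.

No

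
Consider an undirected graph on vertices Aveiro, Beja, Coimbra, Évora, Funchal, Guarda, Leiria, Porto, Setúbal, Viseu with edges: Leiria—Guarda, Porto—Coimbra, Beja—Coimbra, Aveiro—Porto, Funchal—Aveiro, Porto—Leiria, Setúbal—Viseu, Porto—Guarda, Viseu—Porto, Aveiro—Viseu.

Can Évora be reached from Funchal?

Explore from Funchal.
Distance 1: reach Aveiro.
Distance 2: reach Porto, Viseu.
Distance 3: reach Coimbra, Guarda, Leiria, Setúbal.
Distance 4: reach Beja.
The search is exhausted without reaching Évora; it lies in a different component.

No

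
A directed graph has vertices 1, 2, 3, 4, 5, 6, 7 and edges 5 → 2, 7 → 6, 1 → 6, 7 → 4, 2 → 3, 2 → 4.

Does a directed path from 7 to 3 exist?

Explore from 7.
Distance 1: reach 4, 6.
The search from 7 is exhausted; no directed path reaches 3.

No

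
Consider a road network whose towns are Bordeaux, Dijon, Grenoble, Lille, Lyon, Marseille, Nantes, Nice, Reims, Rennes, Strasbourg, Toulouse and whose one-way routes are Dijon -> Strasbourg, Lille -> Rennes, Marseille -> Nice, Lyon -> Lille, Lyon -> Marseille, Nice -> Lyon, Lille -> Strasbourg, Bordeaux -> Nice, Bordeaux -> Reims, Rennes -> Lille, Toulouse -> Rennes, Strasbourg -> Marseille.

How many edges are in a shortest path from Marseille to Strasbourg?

Distance 0: Marseille.
Distance 1: Nice.
Distance 2: Lyon.
Distance 3: Lille.
Distance 4: Rennes, Strasbourg — contains Strasbourg.

4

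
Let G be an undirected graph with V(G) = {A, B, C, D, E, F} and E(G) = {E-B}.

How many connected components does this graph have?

From A: component {A}.
From B: component {B, E}.
From C: component {C}.
From D: component {D}.
From F: component {F}.
That's 5 components.

5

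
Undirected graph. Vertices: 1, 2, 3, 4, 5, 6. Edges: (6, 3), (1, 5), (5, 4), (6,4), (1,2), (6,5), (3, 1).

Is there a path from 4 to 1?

Yes

Explore from 4.
Distance 1: reach 5, 6.
Distance 2: reach 1, 3.
Found 1.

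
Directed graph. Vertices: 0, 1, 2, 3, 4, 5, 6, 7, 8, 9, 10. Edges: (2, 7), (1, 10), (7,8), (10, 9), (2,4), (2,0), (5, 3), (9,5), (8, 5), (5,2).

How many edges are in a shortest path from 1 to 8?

6

Distance 0: 1.
Distance 1: 10.
Distance 2: 9.
Distance 3: 5.
Distance 4: 2, 3.
Distance 5: 0, 4, 7.
Distance 6: 8 — contains 8.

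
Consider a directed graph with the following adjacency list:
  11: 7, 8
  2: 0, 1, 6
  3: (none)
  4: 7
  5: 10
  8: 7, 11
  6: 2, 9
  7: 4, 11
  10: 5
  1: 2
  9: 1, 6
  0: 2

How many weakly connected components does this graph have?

4

From 0: component {0, 1, 2, 6, 9}.
From 3: component {3}.
From 4: component {4, 7, 8, 11}.
From 5: component {5, 10}.
That's 4 components.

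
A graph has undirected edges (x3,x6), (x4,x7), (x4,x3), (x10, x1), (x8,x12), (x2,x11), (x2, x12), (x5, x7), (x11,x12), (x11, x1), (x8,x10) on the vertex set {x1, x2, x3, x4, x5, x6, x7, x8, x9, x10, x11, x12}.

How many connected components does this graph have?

From x1: component {x1, x2, x8, x10, x11, x12}.
From x3: component {x3, x4, x5, x6, x7}.
From x9: component {x9}.
That's 3 components.

3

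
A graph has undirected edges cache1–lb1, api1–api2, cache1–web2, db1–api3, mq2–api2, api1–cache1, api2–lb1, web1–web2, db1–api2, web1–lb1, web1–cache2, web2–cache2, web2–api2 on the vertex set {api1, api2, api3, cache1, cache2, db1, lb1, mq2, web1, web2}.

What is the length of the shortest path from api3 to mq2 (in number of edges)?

3

Distance 0: api3.
Distance 1: db1.
Distance 2: api2.
Distance 3: api1, lb1, mq2, web2 — contains mq2.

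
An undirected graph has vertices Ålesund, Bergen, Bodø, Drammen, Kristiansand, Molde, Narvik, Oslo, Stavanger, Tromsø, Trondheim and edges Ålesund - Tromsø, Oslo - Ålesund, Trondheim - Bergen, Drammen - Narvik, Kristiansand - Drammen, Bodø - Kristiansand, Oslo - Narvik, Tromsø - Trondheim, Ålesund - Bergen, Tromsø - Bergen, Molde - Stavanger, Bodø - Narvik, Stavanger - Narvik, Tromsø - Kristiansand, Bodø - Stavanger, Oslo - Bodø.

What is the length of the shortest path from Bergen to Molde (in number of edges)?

5

Distance 0: Bergen.
Distance 1: Ålesund, Tromsø, Trondheim.
Distance 2: Kristiansand, Oslo.
Distance 3: Bodø, Drammen, Narvik.
Distance 4: Stavanger.
Distance 5: Molde — contains Molde.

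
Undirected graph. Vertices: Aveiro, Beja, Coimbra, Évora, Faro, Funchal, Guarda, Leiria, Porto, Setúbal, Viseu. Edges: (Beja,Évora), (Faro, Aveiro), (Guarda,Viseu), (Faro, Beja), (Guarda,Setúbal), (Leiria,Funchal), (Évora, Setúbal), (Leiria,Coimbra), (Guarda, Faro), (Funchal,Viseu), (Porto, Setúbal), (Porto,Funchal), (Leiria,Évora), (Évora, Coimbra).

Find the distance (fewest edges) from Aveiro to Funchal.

Distance 0: Aveiro.
Distance 1: Faro.
Distance 2: Beja, Guarda.
Distance 3: Évora, Setúbal, Viseu.
Distance 4: Coimbra, Funchal, Leiria, Porto — contains Funchal.

4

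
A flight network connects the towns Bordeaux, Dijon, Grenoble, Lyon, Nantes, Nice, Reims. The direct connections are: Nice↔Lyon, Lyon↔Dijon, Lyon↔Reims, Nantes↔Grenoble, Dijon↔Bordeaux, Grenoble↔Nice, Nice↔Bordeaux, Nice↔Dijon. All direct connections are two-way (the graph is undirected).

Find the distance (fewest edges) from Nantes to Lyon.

3

Distance 0: Nantes.
Distance 1: Grenoble.
Distance 2: Nice.
Distance 3: Bordeaux, Dijon, Lyon — contains Lyon.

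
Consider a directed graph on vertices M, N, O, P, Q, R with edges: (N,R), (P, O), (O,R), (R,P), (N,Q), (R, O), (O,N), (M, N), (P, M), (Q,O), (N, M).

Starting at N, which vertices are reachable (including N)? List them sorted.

Start at N.
Its neighbours: M, Q, R.
Then their neighbours: O, P.
Every vertex is now reached.

M, N, O, P, Q, R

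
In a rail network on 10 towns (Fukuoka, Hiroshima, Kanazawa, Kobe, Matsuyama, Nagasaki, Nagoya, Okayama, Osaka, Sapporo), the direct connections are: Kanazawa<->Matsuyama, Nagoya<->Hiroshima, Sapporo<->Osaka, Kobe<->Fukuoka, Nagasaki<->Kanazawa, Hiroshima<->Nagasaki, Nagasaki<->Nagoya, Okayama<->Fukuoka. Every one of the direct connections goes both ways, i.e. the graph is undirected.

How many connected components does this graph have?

3

From Fukuoka: component {Fukuoka, Kobe, Okayama}.
From Hiroshima: component {Hiroshima, Kanazawa, Matsuyama, Nagasaki, Nagoya}.
From Osaka: component {Osaka, Sapporo}.
That's 3 components.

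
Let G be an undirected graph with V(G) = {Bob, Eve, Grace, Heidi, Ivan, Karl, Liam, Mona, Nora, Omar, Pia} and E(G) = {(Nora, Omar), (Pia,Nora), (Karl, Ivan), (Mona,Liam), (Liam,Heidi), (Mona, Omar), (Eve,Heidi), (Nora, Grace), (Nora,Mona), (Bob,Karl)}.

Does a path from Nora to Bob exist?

No

Explore from Nora.
Distance 1: reach Grace, Mona, Omar, Pia.
Distance 2: reach Liam.
Distance 3: reach Heidi.
Distance 4: reach Eve.
The search is exhausted without reaching Bob; it lies in a different component.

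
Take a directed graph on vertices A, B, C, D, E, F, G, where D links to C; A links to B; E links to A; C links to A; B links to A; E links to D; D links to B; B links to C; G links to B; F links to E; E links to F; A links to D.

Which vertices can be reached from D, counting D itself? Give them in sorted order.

Start at D.
Its neighbours: B, C.
Then their neighbours: A.
Nothing further is reachable.

A, B, C, D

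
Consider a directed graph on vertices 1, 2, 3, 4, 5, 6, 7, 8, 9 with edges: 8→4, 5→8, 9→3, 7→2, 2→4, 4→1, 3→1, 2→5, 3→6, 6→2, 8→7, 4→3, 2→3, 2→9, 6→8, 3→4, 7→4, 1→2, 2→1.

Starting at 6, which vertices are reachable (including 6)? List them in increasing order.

1, 2, 3, 4, 5, 6, 7, 8, 9

Start at 6.
Its neighbours: 2, 8.
Then their neighbours: 1, 3, 4, 5, 7, 9.
Every vertex is now reached.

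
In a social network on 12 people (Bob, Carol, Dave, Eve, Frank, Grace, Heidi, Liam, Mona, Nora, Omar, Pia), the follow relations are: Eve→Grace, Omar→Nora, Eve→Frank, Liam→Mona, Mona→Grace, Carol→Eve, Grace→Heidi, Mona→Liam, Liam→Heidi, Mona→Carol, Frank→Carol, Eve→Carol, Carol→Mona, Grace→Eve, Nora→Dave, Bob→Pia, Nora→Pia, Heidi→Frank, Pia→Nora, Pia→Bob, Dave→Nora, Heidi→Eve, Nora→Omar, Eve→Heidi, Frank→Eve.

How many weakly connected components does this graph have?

2

From Bob: component {Bob, Dave, Nora, Omar, Pia}.
From Carol: component {Carol, Eve, Frank, Grace, Heidi, Liam, Mona}.
That's 2 components.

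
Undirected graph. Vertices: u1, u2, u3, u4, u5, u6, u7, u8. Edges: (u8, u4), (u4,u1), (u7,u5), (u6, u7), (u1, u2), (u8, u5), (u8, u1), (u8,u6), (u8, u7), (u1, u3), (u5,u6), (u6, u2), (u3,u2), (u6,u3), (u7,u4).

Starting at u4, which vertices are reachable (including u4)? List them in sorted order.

Start at u4.
Its neighbours: u1, u7, u8.
Then their neighbours: u2, u3, u5, u6.
Every vertex is now reached.

u1, u2, u3, u4, u5, u6, u7, u8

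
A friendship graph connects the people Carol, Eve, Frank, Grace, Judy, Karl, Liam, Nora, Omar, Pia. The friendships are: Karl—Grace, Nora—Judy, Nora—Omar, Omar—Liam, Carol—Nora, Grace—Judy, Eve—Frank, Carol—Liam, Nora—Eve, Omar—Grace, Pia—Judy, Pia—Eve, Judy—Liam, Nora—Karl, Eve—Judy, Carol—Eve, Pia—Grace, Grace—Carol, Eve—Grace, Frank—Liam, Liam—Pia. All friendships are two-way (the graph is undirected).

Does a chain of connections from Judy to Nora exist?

Explore from Judy.
Distance 1: reach Eve, Grace, Liam, Nora, Pia.
Found Nora.

Yes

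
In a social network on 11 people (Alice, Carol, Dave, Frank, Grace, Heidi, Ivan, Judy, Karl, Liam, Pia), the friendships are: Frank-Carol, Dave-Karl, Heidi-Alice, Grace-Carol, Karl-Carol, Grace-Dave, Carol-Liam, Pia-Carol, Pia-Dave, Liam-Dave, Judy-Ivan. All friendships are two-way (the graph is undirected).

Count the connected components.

From Alice: component {Alice, Heidi}.
From Carol: component {Carol, Dave, Frank, Grace, Karl, Liam, Pia}.
From Ivan: component {Ivan, Judy}.
That's 3 components.

3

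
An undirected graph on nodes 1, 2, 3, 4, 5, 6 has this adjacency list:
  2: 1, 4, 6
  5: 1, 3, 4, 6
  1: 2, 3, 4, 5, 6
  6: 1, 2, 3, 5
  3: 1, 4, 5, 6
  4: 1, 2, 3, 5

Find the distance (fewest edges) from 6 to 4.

2

Distance 0: 6.
Distance 1: 1, 2, 3, 5.
Distance 2: 4 — contains 4.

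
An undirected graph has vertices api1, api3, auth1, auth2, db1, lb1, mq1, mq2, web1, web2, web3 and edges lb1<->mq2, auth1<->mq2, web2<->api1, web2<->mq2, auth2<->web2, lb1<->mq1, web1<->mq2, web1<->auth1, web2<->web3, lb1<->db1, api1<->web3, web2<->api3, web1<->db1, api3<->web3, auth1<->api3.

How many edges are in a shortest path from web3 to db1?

4

Distance 0: web3.
Distance 1: api1, api3, web2.
Distance 2: auth1, auth2, mq2.
Distance 3: lb1, web1.
Distance 4: db1, mq1 — contains db1.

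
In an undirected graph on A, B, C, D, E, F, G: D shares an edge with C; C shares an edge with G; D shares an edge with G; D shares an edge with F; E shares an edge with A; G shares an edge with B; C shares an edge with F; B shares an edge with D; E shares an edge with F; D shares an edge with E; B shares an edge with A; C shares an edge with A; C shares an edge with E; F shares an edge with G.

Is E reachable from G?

Explore from G.
Distance 1: reach B, C, D, F.
Distance 2: reach A, E.
Found E.

Yes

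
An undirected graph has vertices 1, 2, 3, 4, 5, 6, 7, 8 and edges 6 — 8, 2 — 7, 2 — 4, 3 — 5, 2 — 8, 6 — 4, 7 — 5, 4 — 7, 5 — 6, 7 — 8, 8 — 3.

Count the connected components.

From 1: component {1}.
From 2: component {2, 3, 4, 5, 6, 7, 8}.
That's 2 components.

2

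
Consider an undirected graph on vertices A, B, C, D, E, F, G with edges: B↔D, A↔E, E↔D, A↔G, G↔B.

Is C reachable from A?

No

Explore from A.
Distance 1: reach E, G.
Distance 2: reach B, D.
The search is exhausted without reaching C; it lies in a different component.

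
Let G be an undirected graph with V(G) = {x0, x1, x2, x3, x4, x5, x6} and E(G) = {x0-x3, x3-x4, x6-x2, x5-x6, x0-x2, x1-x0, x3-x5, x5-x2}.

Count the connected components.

From x0: component {x0, x1, x2, x3, x4, x5, x6}.
That's 1 component.

1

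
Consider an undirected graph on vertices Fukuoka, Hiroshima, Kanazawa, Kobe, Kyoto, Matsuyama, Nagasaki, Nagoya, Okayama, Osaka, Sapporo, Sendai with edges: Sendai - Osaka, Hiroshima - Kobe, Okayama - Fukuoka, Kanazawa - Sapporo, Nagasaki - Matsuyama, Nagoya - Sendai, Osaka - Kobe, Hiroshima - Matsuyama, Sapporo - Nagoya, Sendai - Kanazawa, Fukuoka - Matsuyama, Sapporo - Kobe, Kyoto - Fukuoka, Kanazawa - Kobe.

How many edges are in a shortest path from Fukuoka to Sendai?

Distance 0: Fukuoka.
Distance 1: Kyoto, Matsuyama, Okayama.
Distance 2: Hiroshima, Nagasaki.
Distance 3: Kobe.
Distance 4: Kanazawa, Osaka, Sapporo.
Distance 5: Nagoya, Sendai — contains Sendai.

5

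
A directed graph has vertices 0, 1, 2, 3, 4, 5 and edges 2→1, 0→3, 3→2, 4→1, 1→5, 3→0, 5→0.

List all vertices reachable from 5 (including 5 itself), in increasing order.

0, 1, 2, 3, 5

Start at 5.
Its neighbours: 0.
Then their neighbours: 3.
Then next layer: 2.
Then next layer: 1.
Nothing further is reachable.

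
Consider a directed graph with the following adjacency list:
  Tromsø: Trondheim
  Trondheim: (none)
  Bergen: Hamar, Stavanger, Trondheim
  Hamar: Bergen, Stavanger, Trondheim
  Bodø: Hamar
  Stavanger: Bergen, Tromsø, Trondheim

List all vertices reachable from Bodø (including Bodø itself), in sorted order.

Bergen, Bodø, Hamar, Stavanger, Tromsø, Trondheim

Start at Bodø.
Its neighbours: Hamar.
Then their neighbours: Bergen, Stavanger, Trondheim.
Then next layer: Tromsø.
Every vertex is now reached.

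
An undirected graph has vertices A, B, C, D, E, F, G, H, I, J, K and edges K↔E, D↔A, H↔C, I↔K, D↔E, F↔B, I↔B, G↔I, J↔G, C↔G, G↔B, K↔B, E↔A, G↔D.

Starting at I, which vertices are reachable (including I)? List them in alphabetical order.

Start at I.
Its neighbours: B, G, K.
Then their neighbours: C, D, E, F, J.
Then next layer: A, H.
Every vertex is now reached.

A, B, C, D, E, F, G, H, I, J, K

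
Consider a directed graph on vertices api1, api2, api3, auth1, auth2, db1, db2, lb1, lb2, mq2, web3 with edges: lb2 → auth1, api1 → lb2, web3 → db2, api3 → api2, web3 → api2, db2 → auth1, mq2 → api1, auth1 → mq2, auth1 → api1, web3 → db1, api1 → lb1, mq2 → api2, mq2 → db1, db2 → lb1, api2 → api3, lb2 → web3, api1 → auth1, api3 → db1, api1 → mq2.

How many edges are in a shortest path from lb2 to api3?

3

Distance 0: lb2.
Distance 1: auth1, web3.
Distance 2: api1, api2, db1, db2, mq2.
Distance 3: api3, lb1 — contains api3.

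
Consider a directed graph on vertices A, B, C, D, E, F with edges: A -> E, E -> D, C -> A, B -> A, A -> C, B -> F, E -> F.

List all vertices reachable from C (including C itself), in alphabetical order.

A, C, D, E, F

Start at C.
Its neighbours: A.
Then their neighbours: E.
Then next layer: D, F.
Nothing further is reachable.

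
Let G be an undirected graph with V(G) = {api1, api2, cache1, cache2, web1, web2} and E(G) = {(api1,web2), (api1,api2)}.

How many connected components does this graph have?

4

From api1: component {api1, api2, web2}.
From cache1: component {cache1}.
From cache2: component {cache2}.
From web1: component {web1}.
That's 4 components.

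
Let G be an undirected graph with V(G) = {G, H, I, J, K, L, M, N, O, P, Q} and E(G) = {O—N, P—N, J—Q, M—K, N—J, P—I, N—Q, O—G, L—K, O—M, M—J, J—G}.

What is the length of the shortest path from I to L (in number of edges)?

6

Distance 0: I.
Distance 1: P.
Distance 2: N.
Distance 3: J, O, Q.
Distance 4: G, M.
Distance 5: K.
Distance 6: L — contains L.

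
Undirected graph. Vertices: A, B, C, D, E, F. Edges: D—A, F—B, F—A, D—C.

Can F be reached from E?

E has no edges, so nothing is reachable from it.

No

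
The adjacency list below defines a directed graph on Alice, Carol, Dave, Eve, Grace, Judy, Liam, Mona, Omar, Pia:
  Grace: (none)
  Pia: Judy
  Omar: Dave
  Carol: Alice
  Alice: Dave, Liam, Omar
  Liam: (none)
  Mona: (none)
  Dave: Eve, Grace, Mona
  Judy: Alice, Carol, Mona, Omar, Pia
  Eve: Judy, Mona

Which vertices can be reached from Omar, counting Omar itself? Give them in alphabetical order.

Alice, Carol, Dave, Eve, Grace, Judy, Liam, Mona, Omar, Pia

Start at Omar.
Its neighbours: Dave.
Then their neighbours: Eve, Grace, Mona.
Then next layer: Judy.
Then next layer: Alice, Carol, Pia.
Then next layer: Liam.
Every vertex is now reached.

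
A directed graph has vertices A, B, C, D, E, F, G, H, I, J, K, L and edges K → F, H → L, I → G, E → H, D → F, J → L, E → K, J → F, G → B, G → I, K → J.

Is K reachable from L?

L has no outgoing edges, so nothing is reachable from it.

No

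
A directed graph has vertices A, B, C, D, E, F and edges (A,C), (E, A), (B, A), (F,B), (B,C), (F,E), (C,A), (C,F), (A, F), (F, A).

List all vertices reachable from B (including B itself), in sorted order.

A, B, C, E, F

Start at B.
Its neighbours: A, C.
Then their neighbours: F.
Then next layer: E.
Nothing further is reachable.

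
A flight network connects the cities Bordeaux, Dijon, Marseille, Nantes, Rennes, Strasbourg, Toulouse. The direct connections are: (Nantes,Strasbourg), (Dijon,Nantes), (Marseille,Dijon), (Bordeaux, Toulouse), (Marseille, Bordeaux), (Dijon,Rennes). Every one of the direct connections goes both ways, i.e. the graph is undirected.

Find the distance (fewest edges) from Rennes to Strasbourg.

3

Distance 0: Rennes.
Distance 1: Dijon.
Distance 2: Marseille, Nantes.
Distance 3: Bordeaux, Strasbourg — contains Strasbourg.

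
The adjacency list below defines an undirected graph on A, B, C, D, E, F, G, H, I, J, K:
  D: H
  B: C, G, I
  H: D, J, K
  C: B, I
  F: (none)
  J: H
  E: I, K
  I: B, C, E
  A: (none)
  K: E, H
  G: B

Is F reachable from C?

Explore from C.
Distance 1: reach B, I.
Distance 2: reach E, G.
Distance 3: reach K.
Distance 4: reach H.
Distance 5: reach D, J.
The search is exhausted without reaching F; it lies in a different component.

No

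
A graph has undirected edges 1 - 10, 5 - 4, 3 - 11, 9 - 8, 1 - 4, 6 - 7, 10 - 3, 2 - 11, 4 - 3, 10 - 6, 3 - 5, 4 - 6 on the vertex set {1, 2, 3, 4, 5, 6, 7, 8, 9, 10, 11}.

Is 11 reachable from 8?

No

Explore from 8.
Distance 1: reach 9.
The search is exhausted without reaching 11; it lies in a different component.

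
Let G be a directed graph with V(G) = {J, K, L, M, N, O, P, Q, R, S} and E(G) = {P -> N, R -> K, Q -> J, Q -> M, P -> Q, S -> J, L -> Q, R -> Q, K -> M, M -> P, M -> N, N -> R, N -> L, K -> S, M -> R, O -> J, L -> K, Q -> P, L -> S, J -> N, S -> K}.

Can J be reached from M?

Explore from M.
Distance 1: reach N, P, R.
Distance 2: reach K, L, Q.
Distance 3: reach J, S.
Found J.

Yes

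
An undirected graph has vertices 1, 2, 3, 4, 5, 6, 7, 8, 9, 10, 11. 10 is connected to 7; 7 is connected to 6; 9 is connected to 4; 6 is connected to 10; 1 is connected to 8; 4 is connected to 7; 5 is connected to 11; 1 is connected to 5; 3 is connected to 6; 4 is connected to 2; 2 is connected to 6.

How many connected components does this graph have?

2

From 1: component {1, 5, 8, 11}.
From 2: component {2, 3, 4, 6, 7, 9, 10}.
That's 2 components.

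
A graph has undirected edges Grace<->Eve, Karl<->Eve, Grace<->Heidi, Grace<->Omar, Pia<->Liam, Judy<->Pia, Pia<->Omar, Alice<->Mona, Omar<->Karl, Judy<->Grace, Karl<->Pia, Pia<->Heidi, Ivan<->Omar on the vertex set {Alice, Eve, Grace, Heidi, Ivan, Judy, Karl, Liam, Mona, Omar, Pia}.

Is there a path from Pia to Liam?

Yes

Explore from Pia.
Distance 1: reach Heidi, Judy, Karl, Liam, Omar.
Found Liam.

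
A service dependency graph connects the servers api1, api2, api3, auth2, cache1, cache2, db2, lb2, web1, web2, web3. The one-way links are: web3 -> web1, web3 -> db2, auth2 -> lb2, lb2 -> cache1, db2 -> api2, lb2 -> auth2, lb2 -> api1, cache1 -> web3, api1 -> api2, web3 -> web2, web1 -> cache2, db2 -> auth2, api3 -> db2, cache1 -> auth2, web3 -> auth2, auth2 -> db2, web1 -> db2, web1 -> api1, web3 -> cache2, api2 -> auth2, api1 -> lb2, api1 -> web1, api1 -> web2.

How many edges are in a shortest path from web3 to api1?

2

Distance 0: web3.
Distance 1: auth2, cache2, db2, web1, web2.
Distance 2: api1, api2, lb2 — contains api1.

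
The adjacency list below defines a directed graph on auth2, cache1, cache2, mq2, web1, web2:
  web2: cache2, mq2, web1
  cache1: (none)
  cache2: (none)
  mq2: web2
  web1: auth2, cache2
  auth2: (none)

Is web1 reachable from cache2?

cache2 has no outgoing edges, so nothing is reachable from it.

No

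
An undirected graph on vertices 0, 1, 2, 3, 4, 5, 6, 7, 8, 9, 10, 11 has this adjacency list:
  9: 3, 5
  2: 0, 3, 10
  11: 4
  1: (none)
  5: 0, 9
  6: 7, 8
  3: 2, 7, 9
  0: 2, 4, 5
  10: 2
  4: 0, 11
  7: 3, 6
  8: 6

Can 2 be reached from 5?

Yes

Explore from 5.
Distance 1: reach 0, 9.
Distance 2: reach 2, 3, 4.
Found 2.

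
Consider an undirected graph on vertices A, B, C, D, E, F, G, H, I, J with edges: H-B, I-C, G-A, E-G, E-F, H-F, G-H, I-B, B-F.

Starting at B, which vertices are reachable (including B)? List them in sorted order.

A, B, C, E, F, G, H, I

Start at B.
Its neighbours: F, H, I.
Then their neighbours: C, E, G.
Then next layer: A.
Nothing further is reachable.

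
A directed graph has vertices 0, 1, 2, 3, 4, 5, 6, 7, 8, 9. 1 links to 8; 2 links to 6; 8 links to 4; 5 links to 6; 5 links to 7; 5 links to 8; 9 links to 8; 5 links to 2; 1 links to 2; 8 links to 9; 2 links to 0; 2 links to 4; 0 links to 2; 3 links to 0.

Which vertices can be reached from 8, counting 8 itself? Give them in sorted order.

Start at 8.
Its neighbours: 4, 9.
Nothing further is reachable.

4, 8, 9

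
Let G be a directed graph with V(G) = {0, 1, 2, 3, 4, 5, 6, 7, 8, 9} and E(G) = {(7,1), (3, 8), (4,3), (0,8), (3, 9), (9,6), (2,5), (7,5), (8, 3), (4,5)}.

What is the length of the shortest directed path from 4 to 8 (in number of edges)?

2

Distance 0: 4.
Distance 1: 3, 5.
Distance 2: 8, 9 — contains 8.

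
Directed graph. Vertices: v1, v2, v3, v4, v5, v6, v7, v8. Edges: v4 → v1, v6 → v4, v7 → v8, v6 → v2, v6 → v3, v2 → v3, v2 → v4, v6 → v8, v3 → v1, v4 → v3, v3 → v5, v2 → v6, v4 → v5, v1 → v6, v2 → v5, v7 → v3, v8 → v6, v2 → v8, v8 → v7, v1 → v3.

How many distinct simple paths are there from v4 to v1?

v4→v1
v4→v3→v1

2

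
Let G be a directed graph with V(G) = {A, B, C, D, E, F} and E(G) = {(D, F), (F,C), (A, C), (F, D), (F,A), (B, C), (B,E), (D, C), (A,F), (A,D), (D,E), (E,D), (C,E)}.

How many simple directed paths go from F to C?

F→A→C
F→A→D→C
F→C
F→D→C

4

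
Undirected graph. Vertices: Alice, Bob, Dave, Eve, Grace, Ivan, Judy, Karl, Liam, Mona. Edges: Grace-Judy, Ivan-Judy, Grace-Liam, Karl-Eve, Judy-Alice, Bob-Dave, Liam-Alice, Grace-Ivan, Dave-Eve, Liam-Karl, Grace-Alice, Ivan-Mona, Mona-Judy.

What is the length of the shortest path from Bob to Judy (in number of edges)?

6

Distance 0: Bob.
Distance 1: Dave.
Distance 2: Eve.
Distance 3: Karl.
Distance 4: Liam.
Distance 5: Alice, Grace.
Distance 6: Ivan, Judy — contains Judy.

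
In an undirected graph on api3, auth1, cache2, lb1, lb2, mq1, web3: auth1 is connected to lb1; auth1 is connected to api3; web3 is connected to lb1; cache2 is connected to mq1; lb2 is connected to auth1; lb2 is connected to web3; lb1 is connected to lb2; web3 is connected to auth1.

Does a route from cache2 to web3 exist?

No

Explore from cache2.
Distance 1: reach mq1.
The search is exhausted without reaching web3; it lies in a different component.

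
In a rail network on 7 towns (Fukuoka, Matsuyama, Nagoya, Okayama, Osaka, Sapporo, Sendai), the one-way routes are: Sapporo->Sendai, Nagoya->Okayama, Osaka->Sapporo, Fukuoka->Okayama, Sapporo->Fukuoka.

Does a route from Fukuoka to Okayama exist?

Yes

Explore from Fukuoka.
Distance 1: reach Okayama.
Found Okayama.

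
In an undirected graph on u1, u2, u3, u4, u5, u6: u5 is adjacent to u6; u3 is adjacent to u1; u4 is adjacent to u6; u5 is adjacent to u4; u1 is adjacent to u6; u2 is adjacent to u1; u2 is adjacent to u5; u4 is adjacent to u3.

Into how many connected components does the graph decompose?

1

From u1: component {u1, u2, u3, u4, u5, u6}.
That's 1 component.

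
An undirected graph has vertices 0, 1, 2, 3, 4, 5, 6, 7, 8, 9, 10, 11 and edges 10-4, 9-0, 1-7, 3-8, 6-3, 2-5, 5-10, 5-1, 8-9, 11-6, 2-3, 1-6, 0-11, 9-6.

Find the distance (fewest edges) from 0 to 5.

4

Distance 0: 0.
Distance 1: 9, 11.
Distance 2: 6, 8.
Distance 3: 1, 3.
Distance 4: 2, 5, 7 — contains 5.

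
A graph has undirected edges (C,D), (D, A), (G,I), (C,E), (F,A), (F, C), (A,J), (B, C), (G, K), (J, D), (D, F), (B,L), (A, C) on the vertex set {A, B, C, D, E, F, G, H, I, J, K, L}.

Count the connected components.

From A: component {A, B, C, D, E, F, J, L}.
From G: component {G, I, K}.
From H: component {H}.
That's 3 components.

3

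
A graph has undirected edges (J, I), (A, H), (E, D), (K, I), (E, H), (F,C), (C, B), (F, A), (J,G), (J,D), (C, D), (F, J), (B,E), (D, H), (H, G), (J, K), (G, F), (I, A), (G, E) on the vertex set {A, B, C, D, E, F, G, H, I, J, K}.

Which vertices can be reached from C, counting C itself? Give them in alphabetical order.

Start at C.
Its neighbours: B, D, F.
Then their neighbours: A, E, G, H, J.
Then next layer: I, K.
Every vertex is now reached.

A, B, C, D, E, F, G, H, I, J, K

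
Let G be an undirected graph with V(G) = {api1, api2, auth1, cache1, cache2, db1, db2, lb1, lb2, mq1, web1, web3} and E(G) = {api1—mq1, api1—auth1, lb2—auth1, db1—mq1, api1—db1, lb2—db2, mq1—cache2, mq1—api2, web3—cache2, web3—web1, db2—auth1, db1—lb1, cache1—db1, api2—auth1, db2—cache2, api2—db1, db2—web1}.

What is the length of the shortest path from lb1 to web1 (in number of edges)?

5

Distance 0: lb1.
Distance 1: db1.
Distance 2: api1, api2, cache1, mq1.
Distance 3: auth1, cache2.
Distance 4: db2, lb2, web3.
Distance 5: web1 — contains web1.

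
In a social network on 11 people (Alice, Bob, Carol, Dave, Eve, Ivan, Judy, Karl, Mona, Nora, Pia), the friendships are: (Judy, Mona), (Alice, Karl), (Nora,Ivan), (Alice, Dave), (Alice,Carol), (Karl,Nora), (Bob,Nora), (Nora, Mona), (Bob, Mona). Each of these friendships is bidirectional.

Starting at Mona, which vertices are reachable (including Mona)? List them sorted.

Start at Mona.
Its neighbours: Bob, Judy, Nora.
Then their neighbours: Ivan, Karl.
Then next layer: Alice.
Then next layer: Carol, Dave.
Nothing further is reachable.

Alice, Bob, Carol, Dave, Ivan, Judy, Karl, Mona, Nora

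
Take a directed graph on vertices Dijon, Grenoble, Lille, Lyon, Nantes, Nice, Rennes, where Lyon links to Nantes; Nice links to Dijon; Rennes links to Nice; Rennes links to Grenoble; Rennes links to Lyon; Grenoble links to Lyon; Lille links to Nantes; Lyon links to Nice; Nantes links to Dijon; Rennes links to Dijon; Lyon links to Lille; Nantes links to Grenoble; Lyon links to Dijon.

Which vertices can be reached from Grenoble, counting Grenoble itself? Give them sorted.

Dijon, Grenoble, Lille, Lyon, Nantes, Nice

Start at Grenoble.
Its neighbours: Lyon.
Then their neighbours: Dijon, Lille, Nantes, Nice.
Nothing further is reachable.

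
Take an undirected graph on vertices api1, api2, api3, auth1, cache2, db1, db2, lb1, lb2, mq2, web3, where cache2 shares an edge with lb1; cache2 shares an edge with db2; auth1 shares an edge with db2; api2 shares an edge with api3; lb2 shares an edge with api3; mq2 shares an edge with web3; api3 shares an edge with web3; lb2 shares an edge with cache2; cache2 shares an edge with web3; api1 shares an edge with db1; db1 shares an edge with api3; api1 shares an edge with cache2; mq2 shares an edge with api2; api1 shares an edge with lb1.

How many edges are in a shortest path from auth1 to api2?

Distance 0: auth1.
Distance 1: db2.
Distance 2: cache2.
Distance 3: api1, lb1, lb2, web3.
Distance 4: api3, db1, mq2.
Distance 5: api2 — contains api2.

5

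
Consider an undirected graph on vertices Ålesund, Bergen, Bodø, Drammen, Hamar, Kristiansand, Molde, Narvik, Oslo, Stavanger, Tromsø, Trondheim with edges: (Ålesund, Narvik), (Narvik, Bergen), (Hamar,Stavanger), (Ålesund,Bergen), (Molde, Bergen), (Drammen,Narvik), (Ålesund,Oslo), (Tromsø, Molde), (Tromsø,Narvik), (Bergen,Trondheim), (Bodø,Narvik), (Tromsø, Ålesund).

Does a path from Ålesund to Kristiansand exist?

Explore from Ålesund.
Distance 1: reach Bergen, Narvik, Oslo, Tromsø.
Distance 2: reach Bodø, Drammen, Molde, Trondheim.
The search is exhausted without reaching Kristiansand; it lies in a different component.

No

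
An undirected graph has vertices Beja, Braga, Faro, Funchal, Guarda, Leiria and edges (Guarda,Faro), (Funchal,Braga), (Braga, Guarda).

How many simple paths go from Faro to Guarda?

1

Faro–Guarda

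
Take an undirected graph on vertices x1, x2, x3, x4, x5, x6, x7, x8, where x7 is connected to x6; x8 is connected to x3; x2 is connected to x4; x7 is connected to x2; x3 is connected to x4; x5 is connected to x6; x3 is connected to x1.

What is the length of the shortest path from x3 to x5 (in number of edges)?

5

Distance 0: x3.
Distance 1: x1, x4, x8.
Distance 2: x2.
Distance 3: x7.
Distance 4: x6.
Distance 5: x5 — contains x5.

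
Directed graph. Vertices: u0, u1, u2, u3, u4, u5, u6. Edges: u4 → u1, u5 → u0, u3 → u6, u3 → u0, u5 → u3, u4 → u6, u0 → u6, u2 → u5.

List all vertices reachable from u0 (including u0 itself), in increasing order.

Start at u0.
Its neighbours: u6.
Nothing further is reachable.

u0, u6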